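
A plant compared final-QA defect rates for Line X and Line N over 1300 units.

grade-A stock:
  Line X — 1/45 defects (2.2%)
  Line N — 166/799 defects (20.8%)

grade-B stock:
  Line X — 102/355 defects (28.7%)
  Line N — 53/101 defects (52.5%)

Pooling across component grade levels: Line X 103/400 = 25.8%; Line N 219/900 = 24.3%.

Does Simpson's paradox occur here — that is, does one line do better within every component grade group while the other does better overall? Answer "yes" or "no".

Within each component grade level (grade-A stock 2.2% vs 20.8%; grade-B stock 28.7% vs 52.5%), Line X has the lower rate every time. Pooled: 25.8% vs 24.3% — Line N has the lower rate overall. The two comparisons disagree.

yes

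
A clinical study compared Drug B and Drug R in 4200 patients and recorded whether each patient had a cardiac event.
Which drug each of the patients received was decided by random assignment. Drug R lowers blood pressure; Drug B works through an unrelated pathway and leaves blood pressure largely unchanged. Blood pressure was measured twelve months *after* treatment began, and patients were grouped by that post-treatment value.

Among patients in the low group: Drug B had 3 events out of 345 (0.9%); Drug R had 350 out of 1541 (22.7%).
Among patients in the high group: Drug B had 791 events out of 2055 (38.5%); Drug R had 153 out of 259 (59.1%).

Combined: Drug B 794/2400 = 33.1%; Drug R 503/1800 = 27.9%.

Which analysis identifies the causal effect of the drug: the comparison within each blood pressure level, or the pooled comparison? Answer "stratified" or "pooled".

pooled

Because the drug influences blood pressure, blood pressure is a post-treatment mediator, not a confounder. Stratifying on it would bias the estimate; the causal effect is the crude pooled difference.
Pooled: Drug B 33.1% vs Drug R 27.9%; Drug R is lower overall.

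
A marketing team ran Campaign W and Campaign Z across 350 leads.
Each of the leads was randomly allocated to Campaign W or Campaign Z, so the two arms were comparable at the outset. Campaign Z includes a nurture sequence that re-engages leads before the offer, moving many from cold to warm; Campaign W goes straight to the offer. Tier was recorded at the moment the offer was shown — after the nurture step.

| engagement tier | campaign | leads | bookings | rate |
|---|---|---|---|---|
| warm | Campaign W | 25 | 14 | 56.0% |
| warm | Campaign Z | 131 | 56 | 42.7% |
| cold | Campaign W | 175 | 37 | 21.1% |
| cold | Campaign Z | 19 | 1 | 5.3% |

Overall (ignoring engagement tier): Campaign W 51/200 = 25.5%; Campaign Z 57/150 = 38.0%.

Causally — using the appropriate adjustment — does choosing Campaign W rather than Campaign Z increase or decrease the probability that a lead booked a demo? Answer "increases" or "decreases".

decreases

Engagement tier is downstream of the campaign. One should not condition on a consequence of treatment, so the overall rates are the right comparison.
Pooled: Campaign W 25.5% vs Campaign Z 38.0%; Campaign Z is higher overall.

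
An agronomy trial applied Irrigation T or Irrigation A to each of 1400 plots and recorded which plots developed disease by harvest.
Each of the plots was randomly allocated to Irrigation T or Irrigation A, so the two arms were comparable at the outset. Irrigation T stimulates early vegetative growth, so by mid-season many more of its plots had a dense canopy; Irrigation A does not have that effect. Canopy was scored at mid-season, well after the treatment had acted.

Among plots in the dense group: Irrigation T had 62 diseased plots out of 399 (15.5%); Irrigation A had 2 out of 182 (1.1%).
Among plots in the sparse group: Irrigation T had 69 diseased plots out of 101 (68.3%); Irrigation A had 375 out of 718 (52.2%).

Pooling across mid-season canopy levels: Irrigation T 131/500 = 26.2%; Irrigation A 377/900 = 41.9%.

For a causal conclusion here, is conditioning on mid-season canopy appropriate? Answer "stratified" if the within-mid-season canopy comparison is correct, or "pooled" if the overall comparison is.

Irrigation A is lower inside every mid-season canopy stratum but Irrigation T is lower in aggregate. Whether to stratify depends on how mid-season canopy relates to the irrigation.
Because the irrigation influences mid-season canopy, mid-season canopy is a post-treatment mediator, not a confounder. Stratifying on it would bias the estimate; the causal effect is the crude pooled difference.
Pooled: Irrigation T 26.2% vs Irrigation A 41.9%; Irrigation T is lower overall.

pooled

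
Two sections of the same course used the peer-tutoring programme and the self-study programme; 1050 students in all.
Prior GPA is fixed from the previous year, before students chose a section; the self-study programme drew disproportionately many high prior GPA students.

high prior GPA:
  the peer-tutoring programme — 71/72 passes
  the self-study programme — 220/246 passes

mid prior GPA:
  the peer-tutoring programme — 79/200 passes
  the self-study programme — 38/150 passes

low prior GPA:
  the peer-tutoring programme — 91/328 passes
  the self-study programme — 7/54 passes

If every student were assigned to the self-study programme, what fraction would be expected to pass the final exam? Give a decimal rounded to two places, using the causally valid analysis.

Prior GPA band satisfies the back-door criterion: it is not a descendant of the teaching method, and it blocks the spurious path from teaching method to outcome. Adjusting for it (i.e., using the within-prior GPA band rates) gives the causal effect.
Standardising the self-study programme to the population prior GPA band mix: 0.303·220/246 + 0.333·38/150 + 0.364·7/54 = 0.402.

0.40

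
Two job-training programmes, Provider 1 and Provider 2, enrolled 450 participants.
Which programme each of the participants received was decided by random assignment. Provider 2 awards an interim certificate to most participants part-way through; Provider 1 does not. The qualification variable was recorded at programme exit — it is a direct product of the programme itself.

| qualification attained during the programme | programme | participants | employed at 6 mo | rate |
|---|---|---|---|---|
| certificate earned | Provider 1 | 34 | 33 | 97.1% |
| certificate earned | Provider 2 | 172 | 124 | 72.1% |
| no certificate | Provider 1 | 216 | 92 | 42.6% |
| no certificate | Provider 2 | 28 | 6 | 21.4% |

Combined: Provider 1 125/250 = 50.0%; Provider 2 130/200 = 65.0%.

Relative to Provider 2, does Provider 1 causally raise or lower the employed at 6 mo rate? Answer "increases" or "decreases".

decreases

Within every qualification attained during the programme level Provider 1 has the higher rate, yet pooled Provider 2 does — Simpson's reversal.
Qualification attained during the programme here is a post-treatment variable shaped by the programme; conditioning on it would introduce bias rather than remove it. The overall comparison is the causal one.
Pooled: Provider 1 50.0% vs Provider 2 65.0%; Provider 2 is higher overall.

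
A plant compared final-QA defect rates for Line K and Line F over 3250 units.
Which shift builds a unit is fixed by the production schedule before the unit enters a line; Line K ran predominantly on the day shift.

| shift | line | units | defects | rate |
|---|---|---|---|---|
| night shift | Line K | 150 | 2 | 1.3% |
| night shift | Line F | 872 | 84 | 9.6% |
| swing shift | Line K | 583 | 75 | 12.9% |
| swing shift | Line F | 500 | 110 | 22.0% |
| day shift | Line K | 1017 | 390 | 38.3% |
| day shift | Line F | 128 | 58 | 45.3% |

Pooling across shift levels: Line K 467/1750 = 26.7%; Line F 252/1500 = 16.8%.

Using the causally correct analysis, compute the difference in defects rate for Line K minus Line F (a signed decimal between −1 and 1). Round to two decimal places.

-0.08

Within every shift level Line K has the lower rate, yet pooled Line F does — Simpson's reversal.
The imbalance in shift arose from how units were allocated, not from anything the line did; and shift independently affects the outcome. The pooled gap is confounded — condition on shift.
Adjusting over the population distribution of shift: 0.314·(0.013−0.096) + 0.333·(0.129−0.220) + 0.352·(0.383−0.453) = -0.081.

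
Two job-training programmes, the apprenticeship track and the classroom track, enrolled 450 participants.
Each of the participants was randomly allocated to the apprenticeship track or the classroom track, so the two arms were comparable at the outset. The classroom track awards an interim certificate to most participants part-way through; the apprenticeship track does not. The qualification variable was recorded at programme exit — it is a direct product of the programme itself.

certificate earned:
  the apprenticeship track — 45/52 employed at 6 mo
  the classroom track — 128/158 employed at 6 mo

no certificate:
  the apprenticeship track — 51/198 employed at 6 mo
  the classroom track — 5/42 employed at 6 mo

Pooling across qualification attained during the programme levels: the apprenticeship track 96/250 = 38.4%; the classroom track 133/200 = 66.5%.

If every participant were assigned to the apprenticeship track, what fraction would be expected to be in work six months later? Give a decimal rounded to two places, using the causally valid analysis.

0.38

The distribution of qualification attained during the programme is itself part of what the programme does — it is an intermediate outcome. Holding it fixed would remove that part of the effect; the total effect is the pooled difference.
So P(outcome | do(the apprenticeship track)) is just the pooled rate for the apprenticeship track: 96/250 = 0.384.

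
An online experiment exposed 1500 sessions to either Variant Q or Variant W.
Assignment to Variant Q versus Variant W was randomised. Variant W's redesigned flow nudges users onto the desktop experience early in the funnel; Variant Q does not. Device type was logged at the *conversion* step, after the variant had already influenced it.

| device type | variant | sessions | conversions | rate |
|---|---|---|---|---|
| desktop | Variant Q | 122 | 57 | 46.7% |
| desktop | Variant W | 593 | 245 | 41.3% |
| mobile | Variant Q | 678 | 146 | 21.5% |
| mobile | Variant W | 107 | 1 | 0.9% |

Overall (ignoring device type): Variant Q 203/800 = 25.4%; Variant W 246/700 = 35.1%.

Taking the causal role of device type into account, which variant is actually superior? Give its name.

Variant W

Device type is recorded after the variant and is itself shifted by it — it sits on the causal path from variant to outcome. Conditioning on a mediator would strip out part of the effect we want; the pooled comparison gives the total causal effect.
Pooled: Variant Q 25.4% vs Variant W 35.1%; Variant W is higher overall.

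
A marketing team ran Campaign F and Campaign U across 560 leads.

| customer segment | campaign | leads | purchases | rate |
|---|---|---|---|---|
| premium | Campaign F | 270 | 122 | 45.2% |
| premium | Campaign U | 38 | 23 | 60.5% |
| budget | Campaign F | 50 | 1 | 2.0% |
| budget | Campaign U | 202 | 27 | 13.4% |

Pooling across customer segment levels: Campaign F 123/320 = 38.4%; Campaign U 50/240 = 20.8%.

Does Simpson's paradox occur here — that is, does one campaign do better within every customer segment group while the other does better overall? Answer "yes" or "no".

Within each customer segment level (premium 45.2% vs 60.5%; budget 2.0% vs 13.4%), Campaign U has the higher rate every time. Pooled: 38.4% vs 20.8% — Campaign F has the higher rate overall. The two comparisons disagree.

yes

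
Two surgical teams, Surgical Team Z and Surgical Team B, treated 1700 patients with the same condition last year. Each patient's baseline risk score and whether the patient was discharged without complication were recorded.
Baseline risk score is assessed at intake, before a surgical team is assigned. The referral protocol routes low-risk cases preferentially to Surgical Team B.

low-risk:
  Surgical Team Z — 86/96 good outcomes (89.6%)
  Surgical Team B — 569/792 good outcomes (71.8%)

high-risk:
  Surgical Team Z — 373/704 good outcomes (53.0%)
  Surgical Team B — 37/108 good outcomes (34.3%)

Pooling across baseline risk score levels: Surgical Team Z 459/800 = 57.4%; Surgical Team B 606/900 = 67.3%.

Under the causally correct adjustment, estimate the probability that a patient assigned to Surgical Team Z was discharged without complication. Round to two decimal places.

0.72

The stratified and pooled comparisons disagree (Surgical Team Z wins within each baseline risk score; Surgical Team B wins overall), so the answer turns on the causal role of baseline risk score.
Baseline risk score is set before the surgical team has any effect — it is not caused by the surgical team — and it independently drives the outcome. That makes it a confounder, so the causal comparison is within baseline risk score levels.
Standardising Surgical Team Z to the population baseline risk score mix: 0.522·86/96 + 0.478·373/704 = 0.721.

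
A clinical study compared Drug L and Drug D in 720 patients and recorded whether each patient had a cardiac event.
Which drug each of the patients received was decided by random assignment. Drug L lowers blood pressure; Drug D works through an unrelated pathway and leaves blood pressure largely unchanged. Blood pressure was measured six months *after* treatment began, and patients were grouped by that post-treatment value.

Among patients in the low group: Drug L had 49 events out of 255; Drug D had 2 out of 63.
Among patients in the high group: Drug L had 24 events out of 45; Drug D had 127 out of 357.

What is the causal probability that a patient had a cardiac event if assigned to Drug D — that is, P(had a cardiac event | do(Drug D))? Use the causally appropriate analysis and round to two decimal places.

Blood pressure is downstream of the drug. One should not condition on a consequence of treatment, so the overall rates are the right comparison.
So P(outcome | do(Drug D)) is just the pooled rate for Drug D: 129/420 = 0.307.

0.31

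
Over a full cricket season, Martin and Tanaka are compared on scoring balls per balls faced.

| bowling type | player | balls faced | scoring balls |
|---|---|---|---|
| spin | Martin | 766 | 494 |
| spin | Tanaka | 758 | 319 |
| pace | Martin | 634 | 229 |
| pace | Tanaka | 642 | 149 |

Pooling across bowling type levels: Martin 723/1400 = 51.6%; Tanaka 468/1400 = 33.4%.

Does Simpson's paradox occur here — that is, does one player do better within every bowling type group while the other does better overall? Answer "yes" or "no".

Within each bowling type level (spin 64.5% vs 42.1%; pace 36.1% vs 23.2%), Martin has the higher rate every time. Pooled: 51.6% vs 33.4% — Martin has the higher rate overall. They agree.

no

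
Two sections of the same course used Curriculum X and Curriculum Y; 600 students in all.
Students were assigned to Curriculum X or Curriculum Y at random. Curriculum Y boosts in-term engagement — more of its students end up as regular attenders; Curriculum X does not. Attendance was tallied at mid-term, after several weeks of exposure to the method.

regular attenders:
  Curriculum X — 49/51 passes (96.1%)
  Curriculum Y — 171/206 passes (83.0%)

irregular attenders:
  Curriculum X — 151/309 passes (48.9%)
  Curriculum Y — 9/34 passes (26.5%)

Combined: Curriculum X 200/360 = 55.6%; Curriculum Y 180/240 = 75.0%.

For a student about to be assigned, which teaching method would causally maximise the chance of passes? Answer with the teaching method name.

The mid-term attendance-specific comparison favours Curriculum X throughout, but the pooled figures favour Curriculum Y. The question is whether to condition on mid-term attendance.
Mid-term attendance is recorded after the teaching method and is itself shifted by it — it sits on the causal path from teaching method to outcome. Conditioning on a mediator would strip out part of the effect we want; the pooled comparison gives the total causal effect.
Pooled: Curriculum X 55.6% vs Curriculum Y 75.0%; Curriculum Y is higher overall.

Curriculum Y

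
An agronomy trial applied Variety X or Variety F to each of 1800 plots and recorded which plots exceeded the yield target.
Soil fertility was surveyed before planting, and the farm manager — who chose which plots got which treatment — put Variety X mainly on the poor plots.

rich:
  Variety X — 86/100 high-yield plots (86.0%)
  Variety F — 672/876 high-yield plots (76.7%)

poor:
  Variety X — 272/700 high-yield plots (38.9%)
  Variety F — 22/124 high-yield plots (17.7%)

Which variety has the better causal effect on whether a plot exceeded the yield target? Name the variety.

Variety X

Here soil fertility is a common cause — it drives both which variety a case falls under and the outcome. The crude comparison mixes populations; the stratum-specific rates are the causally relevant ones.
Within each level — rich: 86.0% vs 76.7%; poor: 38.9% vs 17.7% — Variety X is higher every time.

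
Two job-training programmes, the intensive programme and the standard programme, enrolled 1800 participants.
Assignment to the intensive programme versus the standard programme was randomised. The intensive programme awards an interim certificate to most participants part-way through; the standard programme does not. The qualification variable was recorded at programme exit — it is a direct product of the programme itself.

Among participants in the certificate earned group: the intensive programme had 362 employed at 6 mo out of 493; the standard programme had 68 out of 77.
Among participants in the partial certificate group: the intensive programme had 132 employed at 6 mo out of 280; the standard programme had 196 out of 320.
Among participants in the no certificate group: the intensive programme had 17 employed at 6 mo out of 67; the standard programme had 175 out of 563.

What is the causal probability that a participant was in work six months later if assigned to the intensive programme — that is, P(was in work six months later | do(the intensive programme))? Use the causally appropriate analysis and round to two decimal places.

Within every qualification attained during the programme level the standard programme has the higher rate, yet pooled the intensive programme does — Simpson's reversal.
The distribution of qualification attained during the programme is itself part of what the programme does — it is an intermediate outcome. Holding it fixed would remove that part of the effect; the total effect is the pooled difference.
So P(outcome | do(the intensive programme)) is just the pooled rate for the intensive programme: 511/840 = 0.608.

0.61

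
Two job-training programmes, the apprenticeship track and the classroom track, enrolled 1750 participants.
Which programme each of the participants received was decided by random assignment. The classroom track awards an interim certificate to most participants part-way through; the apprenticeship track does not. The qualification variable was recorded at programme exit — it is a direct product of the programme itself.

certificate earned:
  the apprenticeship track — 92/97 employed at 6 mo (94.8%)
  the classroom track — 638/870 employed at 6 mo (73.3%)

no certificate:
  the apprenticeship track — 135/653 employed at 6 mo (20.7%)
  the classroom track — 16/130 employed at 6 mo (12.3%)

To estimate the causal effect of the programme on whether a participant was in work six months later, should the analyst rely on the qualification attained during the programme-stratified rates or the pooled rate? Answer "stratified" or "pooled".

Qualification attained during the programme lies on the pathway programme → qualification attained during the programme → outcome, so adjusting for it blocks the indirect effect. For the total causal effect of programme, use the unadjusted pooled rates.
Pooled: the apprenticeship track 30.3% vs the classroom track 65.4%; the classroom track is higher overall.

pooled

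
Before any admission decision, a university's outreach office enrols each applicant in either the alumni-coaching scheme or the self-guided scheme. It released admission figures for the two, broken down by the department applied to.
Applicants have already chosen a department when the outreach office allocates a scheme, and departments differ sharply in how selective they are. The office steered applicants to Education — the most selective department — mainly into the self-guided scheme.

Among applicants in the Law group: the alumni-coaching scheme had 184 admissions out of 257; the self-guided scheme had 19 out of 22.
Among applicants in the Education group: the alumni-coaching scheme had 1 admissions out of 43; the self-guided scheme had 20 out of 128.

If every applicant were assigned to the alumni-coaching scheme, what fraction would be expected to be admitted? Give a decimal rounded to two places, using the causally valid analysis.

the self-guided scheme is higher inside every department stratum but the alumni-coaching scheme is higher in aggregate. Whether to stratify depends on how department relates to the outreach scheme.
Department is set before the outreach scheme has any effect — it is not caused by the outreach scheme — and it independently drives the outcome. That makes it a confounder, so the causal comparison is within department levels.
Standardising the alumni-coaching scheme to the population department mix: 0.620·184/257 + 0.380·1/43 = 0.453.

0.45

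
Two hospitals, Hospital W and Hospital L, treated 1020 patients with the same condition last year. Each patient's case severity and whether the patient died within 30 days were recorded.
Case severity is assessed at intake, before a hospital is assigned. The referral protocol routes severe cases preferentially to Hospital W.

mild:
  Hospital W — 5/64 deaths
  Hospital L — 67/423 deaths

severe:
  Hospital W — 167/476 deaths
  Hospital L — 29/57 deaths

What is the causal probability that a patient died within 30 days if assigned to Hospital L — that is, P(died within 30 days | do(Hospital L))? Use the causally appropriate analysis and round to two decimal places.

0.34

Case severity is set before the hospital has any effect — it is not caused by the hospital — and it independently drives the outcome. That makes it a confounder, so the causal comparison is within case severity levels.
Standardising Hospital L to the population case severity mix: 0.477·67/423 + 0.523·29/57 = 0.341.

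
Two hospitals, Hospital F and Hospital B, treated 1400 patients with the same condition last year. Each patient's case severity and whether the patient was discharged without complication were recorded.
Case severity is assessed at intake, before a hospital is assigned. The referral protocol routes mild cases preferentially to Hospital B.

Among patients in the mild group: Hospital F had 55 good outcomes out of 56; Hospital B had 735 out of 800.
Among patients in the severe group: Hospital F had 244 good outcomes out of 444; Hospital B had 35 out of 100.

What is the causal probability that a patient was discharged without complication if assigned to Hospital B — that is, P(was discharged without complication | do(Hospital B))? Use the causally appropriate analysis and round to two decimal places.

Hospital F is higher inside every case severity stratum but Hospital B is higher in aggregate. Whether to stratify depends on how case severity relates to the hospital.
Nothing the hospital does changes case severity; the imbalance is an allocation artefact. With case severity also predicting the outcome, the pooled figure is confounded, and the within-stratum comparison is the causal one.
Standardising Hospital B to the population case severity mix: 0.611·735/800 + 0.389·35/100 = 0.698.

0.70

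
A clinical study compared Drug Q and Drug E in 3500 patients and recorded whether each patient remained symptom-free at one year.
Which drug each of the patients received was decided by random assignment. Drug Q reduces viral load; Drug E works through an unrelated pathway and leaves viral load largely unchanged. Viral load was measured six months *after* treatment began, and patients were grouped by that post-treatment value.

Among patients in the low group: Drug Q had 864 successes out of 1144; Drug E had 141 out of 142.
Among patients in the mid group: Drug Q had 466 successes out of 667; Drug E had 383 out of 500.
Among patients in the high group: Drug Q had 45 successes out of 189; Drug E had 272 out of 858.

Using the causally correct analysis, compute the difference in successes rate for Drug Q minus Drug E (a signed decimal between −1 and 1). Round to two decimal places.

+0.16

The viral load-specific comparison favours Drug E throughout, but the pooled figures favour Drug Q. The question is whether to condition on viral load.
Viral load is downstream of the drug. One should not condition on a consequence of treatment, so the overall rates are the right comparison.
The causal difference is the pooled difference: 0.688 − 0.531 = +0.157.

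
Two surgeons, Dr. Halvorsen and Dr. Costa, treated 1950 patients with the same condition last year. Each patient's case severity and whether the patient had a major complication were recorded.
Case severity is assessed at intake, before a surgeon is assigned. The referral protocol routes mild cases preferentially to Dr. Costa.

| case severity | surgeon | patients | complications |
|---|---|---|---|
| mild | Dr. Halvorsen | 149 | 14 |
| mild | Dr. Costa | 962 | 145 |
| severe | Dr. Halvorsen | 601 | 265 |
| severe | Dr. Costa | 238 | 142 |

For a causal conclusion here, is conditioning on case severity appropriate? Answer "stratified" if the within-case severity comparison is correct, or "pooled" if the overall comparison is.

The case severity-specific comparison favours Dr. Halvorsen throughout, but the pooled figures favour Dr. Costa. The question is whether to condition on case severity.
Case severity satisfies the back-door criterion: it is not a descendant of the surgeon, and it blocks the spurious path from surgeon to outcome. Adjusting for it (i.e., using the within-case severity rates) gives the causal effect.
Within each level — mild: 9.4% vs 15.1%; severe: 44.1% vs 59.7% — Dr. Halvorsen is lower every time.

stratified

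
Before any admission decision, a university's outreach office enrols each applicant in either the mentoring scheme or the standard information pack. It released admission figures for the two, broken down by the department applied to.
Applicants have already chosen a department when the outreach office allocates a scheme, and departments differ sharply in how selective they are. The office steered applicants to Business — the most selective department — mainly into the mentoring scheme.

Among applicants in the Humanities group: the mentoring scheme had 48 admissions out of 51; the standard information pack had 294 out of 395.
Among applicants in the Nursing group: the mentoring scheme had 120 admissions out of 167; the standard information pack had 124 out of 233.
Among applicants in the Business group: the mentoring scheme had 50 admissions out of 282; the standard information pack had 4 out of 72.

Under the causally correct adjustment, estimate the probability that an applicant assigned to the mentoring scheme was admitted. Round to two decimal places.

0.64

The imbalance in department arose from how applicants were allocated, not from anything the outreach scheme did; and department independently affects the outcome. The pooled gap is confounded — condition on department.
Standardising the mentoring scheme to the population department mix: 0.372·48/51 + 0.333·120/167 + 0.295·50/282 = 0.642.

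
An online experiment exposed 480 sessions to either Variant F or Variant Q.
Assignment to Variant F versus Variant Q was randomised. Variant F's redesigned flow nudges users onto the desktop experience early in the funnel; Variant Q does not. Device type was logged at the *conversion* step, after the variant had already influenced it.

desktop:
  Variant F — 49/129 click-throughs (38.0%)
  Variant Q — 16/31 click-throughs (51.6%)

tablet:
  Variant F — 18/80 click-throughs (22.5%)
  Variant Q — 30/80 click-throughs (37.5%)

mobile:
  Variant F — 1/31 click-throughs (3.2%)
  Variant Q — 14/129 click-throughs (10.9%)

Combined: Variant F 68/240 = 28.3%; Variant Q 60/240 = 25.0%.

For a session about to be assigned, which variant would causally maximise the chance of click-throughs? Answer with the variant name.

The stratified and pooled comparisons disagree (Variant Q wins within each device type; Variant F wins overall), so the answer turns on the causal role of device type.
Because the variant influences device type, device type is a post-treatment mediator, not a confounder. Stratifying on it would bias the estimate; the causal effect is the crude pooled difference.
Pooled: Variant F 28.3% vs Variant Q 25.0%; Variant F is higher overall.

Variant F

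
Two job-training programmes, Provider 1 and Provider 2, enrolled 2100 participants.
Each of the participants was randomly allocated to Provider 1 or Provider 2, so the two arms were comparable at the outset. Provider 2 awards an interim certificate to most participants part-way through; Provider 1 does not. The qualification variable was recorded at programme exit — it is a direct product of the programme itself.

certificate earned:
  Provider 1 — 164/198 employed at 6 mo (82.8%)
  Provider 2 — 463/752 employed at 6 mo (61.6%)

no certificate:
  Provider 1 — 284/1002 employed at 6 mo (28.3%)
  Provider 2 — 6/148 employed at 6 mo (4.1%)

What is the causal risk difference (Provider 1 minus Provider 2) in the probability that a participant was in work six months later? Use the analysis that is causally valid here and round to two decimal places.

Provider 1 is higher inside every qualification attained during the programme stratum but Provider 2 is higher in aggregate. Whether to stratify depends on how qualification attained during the programme relates to the programme.
Qualification attained during the programme is downstream of the programme. One should not condition on a consequence of treatment, so the overall rates are the right comparison.
The causal difference is the pooled difference: 0.373 − 0.521 = -0.148.

-0.15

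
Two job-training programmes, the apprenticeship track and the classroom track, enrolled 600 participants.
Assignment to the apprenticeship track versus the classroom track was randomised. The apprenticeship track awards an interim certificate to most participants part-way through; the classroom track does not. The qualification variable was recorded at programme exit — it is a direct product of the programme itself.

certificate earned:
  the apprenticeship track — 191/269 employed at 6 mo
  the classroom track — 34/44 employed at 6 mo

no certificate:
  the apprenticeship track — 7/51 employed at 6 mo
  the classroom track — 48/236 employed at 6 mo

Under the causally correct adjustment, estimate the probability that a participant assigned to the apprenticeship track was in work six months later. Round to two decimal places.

Within every qualification attained during the programme level the classroom track has the higher rate, yet pooled the apprenticeship track does — Simpson's reversal.
Stratifying would compare programmes among participants the programmes themselves sorted into qualification attained during the programme groups — a form of selection on an intermediate. The unconditioned pooled rates give the total causal effect.
So P(outcome | do(the apprenticeship track)) is just the pooled rate for the apprenticeship track: 198/320 = 0.619.

0.62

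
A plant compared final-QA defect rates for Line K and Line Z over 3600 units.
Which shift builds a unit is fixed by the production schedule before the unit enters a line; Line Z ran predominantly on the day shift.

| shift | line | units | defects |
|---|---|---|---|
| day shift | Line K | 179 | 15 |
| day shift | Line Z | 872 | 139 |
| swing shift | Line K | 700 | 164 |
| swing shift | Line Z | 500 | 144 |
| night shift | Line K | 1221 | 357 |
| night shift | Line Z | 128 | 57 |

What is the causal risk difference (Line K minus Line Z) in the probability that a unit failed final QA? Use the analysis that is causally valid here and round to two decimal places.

-0.10

Shift differs across lines for reasons unrelated to any effect of the line itself, and it separately predicts the outcome — a classic confounder. We must compare within shift levels.
Adjusting over the population distribution of shift: 0.292·(0.084−0.159) + 0.333·(0.234−0.288) + 0.375·(0.292−0.445) = -0.097.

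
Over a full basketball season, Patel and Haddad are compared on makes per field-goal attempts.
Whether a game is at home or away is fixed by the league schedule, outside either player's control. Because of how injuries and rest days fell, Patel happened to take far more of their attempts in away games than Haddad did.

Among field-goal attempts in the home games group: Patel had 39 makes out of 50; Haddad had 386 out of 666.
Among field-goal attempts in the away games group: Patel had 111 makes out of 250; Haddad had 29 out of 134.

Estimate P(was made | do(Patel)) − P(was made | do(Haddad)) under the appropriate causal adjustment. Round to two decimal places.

+0.21

Nothing the player does changes game venue; the imbalance is an allocation artefact. With game venue also predicting the outcome, the pooled figure is confounded, and the within-stratum comparison is the causal one.
Adjusting over the population distribution of game venue: 0.651·(0.780−0.580) + 0.349·(0.444−0.216) = +0.210.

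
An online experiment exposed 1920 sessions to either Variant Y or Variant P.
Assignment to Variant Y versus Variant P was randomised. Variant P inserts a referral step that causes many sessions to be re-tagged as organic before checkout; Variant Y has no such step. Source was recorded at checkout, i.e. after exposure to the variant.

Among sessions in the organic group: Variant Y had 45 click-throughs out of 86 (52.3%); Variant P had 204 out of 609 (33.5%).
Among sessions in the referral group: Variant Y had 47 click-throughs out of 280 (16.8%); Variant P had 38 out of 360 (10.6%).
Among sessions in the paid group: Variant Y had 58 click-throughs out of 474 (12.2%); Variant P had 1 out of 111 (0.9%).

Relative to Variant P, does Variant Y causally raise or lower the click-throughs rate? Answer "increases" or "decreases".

decreases

The distribution of traffic source is itself part of what the variant does — it is an intermediate outcome. Holding it fixed would remove that part of the effect; the total effect is the pooled difference.
Pooled: Variant Y 17.9% vs Variant P 22.5%; Variant P is higher overall.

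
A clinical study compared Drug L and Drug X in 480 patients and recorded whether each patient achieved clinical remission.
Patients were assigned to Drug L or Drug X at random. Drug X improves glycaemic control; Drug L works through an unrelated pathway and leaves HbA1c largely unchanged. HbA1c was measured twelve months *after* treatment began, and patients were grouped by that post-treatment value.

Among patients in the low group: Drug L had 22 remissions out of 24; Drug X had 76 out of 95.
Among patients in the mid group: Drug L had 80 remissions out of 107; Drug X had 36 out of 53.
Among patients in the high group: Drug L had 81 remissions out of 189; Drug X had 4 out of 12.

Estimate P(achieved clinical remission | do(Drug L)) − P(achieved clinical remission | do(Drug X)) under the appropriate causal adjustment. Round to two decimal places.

HbA1c is downstream of the drug. One should not condition on a consequence of treatment, so the overall rates are the right comparison.
The causal difference is the pooled difference: 0.572 − 0.725 = -0.153.

-0.15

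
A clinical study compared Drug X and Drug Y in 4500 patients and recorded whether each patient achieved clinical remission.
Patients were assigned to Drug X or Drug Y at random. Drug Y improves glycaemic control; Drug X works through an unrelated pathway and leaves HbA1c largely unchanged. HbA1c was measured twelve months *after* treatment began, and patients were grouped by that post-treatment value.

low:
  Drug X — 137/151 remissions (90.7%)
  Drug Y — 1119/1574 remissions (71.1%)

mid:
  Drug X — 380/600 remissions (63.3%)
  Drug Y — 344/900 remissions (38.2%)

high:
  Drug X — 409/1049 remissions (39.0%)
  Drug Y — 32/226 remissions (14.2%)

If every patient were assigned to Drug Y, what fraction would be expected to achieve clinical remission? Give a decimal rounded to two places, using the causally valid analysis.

0.55

HbA1c lies on the pathway drug → HbA1c → outcome, so adjusting for it blocks the indirect effect. For the total causal effect of drug, use the unadjusted pooled rates.
So P(outcome | do(Drug Y)) is just the pooled rate for Drug Y: 1495/2700 = 0.554.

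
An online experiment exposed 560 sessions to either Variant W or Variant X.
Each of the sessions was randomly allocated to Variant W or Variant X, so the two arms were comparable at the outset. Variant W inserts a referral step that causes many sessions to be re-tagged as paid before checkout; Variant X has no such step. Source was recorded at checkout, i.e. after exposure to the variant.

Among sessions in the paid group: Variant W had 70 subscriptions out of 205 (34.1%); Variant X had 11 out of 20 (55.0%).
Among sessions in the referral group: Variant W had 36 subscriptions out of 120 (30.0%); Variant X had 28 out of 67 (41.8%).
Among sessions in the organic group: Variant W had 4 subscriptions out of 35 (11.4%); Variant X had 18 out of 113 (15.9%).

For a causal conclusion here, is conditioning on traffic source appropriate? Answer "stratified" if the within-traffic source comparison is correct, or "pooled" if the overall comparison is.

pooled

The stratified and pooled comparisons disagree (Variant X wins within each traffic source; Variant W wins overall), so the answer turns on the causal role of traffic source.
Traffic source here is a post-treatment variable shaped by the variant; conditioning on it would introduce bias rather than remove it. The overall comparison is the causal one.
Pooled: Variant W 30.6% vs Variant X 28.5%; Variant W is higher overall.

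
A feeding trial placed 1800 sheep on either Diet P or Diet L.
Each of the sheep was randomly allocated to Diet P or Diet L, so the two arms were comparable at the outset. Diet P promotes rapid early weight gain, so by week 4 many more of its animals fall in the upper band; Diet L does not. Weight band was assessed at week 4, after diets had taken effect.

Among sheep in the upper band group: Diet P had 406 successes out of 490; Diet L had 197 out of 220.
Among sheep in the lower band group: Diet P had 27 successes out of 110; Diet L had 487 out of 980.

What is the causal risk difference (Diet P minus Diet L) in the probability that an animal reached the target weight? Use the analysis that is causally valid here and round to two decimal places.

+0.15

Because the diet influences week-4 weight band, week-4 weight band is a post-treatment mediator, not a confounder. Stratifying on it would bias the estimate; the causal effect is the crude pooled difference.
The causal difference is the pooled difference: 0.722 − 0.570 = +0.152.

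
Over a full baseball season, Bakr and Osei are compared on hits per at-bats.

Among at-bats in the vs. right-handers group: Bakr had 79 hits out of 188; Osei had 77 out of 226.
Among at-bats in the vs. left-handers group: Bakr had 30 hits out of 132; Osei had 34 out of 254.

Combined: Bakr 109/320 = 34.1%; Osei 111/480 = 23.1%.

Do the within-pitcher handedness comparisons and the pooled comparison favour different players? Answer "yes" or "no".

no

Within each pitcher handedness level (vs. right-handers 42.0% vs 34.1%; vs. left-handers 22.7% vs 13.4%), Bakr has the higher rate every time. Pooled: 34.1% vs 23.1% — Bakr has the higher rate overall. They agree.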